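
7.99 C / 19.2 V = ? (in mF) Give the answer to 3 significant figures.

(7.99) / (19.2) = 0.41615 F

416 mF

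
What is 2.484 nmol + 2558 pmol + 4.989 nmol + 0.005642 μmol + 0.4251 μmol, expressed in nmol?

440.773 nmol

In nmol:
  2.484 nmol → 2.484
  2558 pmol = 2558 × 10^-3 nmol = 2.558
  4.989 nmol → 4.989
  0.005642 μmol = 0.005642 × 10^3 nmol = 5.642
  0.4251 μmol = 0.4251 × 10^3 nmol = 425.1
Sum: 2.484 + 2.558 + 4.989 + 5.642 + 425.1 = 440.773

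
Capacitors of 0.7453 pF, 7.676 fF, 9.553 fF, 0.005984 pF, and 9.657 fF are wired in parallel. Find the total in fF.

In fF:
  0.7453 pF = 0.7453e3 fF = 745.3
  7.676 fF → 7.676
  9.553 fF → 9.553
  0.005984 pF = 0.005984e3 fF = 5.984
  9.657 fF → 9.657
Sum: 745.3 + 7.676 + 9.553 + 5.984 + 9.657 = 778.17

778.17 fF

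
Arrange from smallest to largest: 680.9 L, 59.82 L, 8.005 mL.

680.9 L = 680.9 L
59.82 L = 59.82 L
8.005 mL = 0.008005 L

8.005 mL < 59.82 L < 680.9 L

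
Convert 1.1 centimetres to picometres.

11000000000 picometres

centi = 10⁻², pico = 10⁻¹²; factor is 10¹⁰.
1.1 × 10¹⁰ = 11000000000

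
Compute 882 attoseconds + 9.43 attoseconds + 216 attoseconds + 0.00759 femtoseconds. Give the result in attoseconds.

In attoseconds:
  882 attoseconds → 882
  9.43 attoseconds → 9.43
  216 attoseconds → 216
  0.00759 femtoseconds = 0.00759 × 10³ attoseconds = 7.59
Sum: 882 + 9.43 + 216 + 7.59 = 1115.02

1115.02 attoseconds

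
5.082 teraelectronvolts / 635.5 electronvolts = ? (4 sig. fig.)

(5.082 × 10¹²) / (635.5) = 0.0079969 × 10¹²

7997000000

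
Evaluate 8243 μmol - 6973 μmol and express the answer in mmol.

In mmol:
  8243 μmol = 8243 × 10^-3 mmol = 8.243
  6973 μmol = 6973 × 10^-3 mmol = 6.973
Difference: 8.243 - 6.973 = 1.27

1.27 mmol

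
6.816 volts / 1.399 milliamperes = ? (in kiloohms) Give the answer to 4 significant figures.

(6.816) / (1.399 × 10⁻³) = 4.87205 × 10³ Ω

4.872 kiloohms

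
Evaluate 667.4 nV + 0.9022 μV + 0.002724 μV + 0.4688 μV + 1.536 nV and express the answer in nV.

2042.66 nV

In nV:
  667.4 nV → 667.4
  0.9022 μV = 0.9022 × 10^3 nV = 902.2
  0.002724 μV = 0.002724 × 10^3 nV = 2.724
  0.4688 μV = 0.4688 × 10^3 nV = 468.8
  1.536 nV → 1.536
Sum: 667.4 + 902.2 + 2.724 + 468.8 + 1.536 = 2042.66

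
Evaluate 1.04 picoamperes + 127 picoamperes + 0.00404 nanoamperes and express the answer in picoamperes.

In picoamperes:
  1.04 picoamperes → 1.04
  127 picoamperes → 127
  0.00404 nanoamperes = 0.00404e3 picoamperes = 4.04
Sum: 1.04 + 127 + 4.04 = 132.08

132.08 picoamperes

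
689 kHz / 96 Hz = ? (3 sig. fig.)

(689 × 10³) / (96) = 7.177 × 10³

7180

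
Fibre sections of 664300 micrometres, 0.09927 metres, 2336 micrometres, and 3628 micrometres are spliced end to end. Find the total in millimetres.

In millimetres:
  664300 micrometres = 664300e-3 millimetres = 664.3
  0.09927 metres = 0.09927e3 millimetres = 99.27
  2336 micrometres = 2336e-3 millimetres = 2.336
  3628 micrometres = 3628e-3 millimetres = 3.628
Sum: 664.3 + 99.27 + 2.336 + 3.628 = 769.534

769.534 millimetres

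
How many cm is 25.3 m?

2530 cm

(no prefix) = 10^0, centi = 10^-2; factor is 10^2.
25.3 × 10^2 = 2530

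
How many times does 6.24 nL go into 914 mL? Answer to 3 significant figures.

(914e-3) / (6.24e-9) = 146.5e6

146000000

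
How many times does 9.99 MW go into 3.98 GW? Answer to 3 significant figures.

(3.98 × 10^9) / (9.99 × 10^6) = 0.3984 × 10^3

398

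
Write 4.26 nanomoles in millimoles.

nano = 10⁻⁹, milli = 10⁻³; factor is 10⁻⁶.
4.26 × 10⁻⁶ = 0.00000426

0.00000426 millimoles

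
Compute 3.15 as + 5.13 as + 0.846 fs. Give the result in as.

In as:
  3.15 as → 3.15
  5.13 as → 5.13
  0.846 fs = 0.846e3 as = 846
Sum: 3.15 + 5.13 + 846 = 854.28

854.28 as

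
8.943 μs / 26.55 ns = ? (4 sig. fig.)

336.8

(8.943 × 10^-6) / (26.55 × 10^-9) = 0.33684 × 10^3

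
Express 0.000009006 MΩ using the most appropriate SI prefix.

= 9.006 Ω; mantissa already in [1, 1000).

9.006 Ω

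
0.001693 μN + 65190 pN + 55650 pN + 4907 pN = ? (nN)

127.44 nN

In nN:
  0.001693 μN = 0.001693 × 10^3 nN = 1.693
  65190 pN = 65190 × 10^-3 nN = 65.19
  55650 pN = 55650 × 10^-3 nN = 55.65
  4907 pN = 4907 × 10^-3 nN = 4.907
Sum: 1.693 + 65.19 + 55.65 + 4.907 = 127.44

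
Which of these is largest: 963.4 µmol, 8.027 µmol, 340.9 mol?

340.9 mol

963.4 µmol = 0.0009634 mol
8.027 µmol = 0.000008027 mol
340.9 mol = 340.9 mol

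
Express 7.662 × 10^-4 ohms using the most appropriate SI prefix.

= 766.2 × 10^-6 ohms; 10^-6 is micro.

766.2 microohms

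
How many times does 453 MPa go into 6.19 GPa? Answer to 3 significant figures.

13.7

(6.19 × 10⁹) / (453 × 10⁶) = 0.01366 × 10³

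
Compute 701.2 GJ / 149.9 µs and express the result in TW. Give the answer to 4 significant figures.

4678 TW

(701.2 × 10⁹) / (149.9 × 10⁻⁶) = 4.67779 × 10¹⁵ W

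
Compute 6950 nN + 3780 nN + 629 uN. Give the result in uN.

In uN:
  6950 nN = 6950 × 10⁻³ uN = 6.95
  3780 nN = 3780 × 10⁻³ uN = 3.78
  629 uN → 629
Sum: 6.95 + 3.78 + 629 = 639.73

639.73 uN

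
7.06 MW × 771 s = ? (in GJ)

7.06 × 10^6 × 771 = 5443.26 × 10^6 J

5.44326 GJ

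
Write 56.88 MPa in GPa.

0.05688 GPa

mega = 1e6, giga = 1e9; factor is 1e-3.
56.88 × 1e-3 = 0.05688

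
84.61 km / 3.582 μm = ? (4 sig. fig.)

(84.61 × 10³) / (3.582 × 10⁻⁶) = 23.621 × 10⁹

23620000000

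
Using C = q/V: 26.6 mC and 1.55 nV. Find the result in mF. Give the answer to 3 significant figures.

17200000000 mF

(26.6 × 10^-3) / (1.55 × 10^-9) = 17.161 × 10^6 F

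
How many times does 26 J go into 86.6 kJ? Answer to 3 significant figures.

3330

(86.6 × 10^3) / (26) = 3.331 × 10^3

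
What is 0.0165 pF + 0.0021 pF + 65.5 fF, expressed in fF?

84.1 fF

In fF:
  0.0165 pF = 0.0165e3 fF = 16.5
  0.0021 pF = 0.0021e3 fF = 2.1
  65.5 fF → 65.5
Sum: 16.5 + 2.1 + 65.5 = 84.1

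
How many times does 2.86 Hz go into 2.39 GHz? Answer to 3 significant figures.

(2.39e9) / (2.86) = 0.8357e9

836000000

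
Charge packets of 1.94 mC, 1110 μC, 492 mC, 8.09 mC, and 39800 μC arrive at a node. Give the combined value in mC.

542.94 mC

In mC:
  1.94 mC → 1.94
  1110 μC = 1110 × 10⁻³ mC = 1.11
  492 mC → 492
  8.09 mC → 8.09
  39800 μC = 39800 × 10⁻³ mC = 39.8
Sum: 1.94 + 1.11 + 492 + 8.09 + 39.8 = 542.94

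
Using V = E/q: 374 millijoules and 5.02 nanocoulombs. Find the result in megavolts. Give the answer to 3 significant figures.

74.5 megavolts

(374e-3) / (5.02e-9) = 74.502e6 V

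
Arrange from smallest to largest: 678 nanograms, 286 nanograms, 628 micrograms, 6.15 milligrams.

286 nanograms < 678 nanograms < 628 micrograms < 6.15 milligrams

678 nanograms = 0.000000678 grams
286 nanograms = 0.000000286 grams
628 micrograms = 0.000628 grams
6.15 milligrams = 0.00615 grams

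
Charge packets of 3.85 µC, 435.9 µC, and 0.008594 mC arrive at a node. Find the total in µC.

448.344 µC

In µC:
  3.85 µC → 3.85
  435.9 µC → 435.9
  0.008594 mC = 0.008594e3 µC = 8.594
Sum: 3.85 + 435.9 + 8.594 = 448.344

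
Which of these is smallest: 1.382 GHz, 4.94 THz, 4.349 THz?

1.382 GHz

1.382 GHz = 1382000000 Hz
4.94 THz = 4940000000000 Hz
4.349 THz = 4349000000000 Hz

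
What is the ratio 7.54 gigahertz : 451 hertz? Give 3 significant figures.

16700000

(7.54 × 10⁹) / (451) = 0.01672 × 10⁹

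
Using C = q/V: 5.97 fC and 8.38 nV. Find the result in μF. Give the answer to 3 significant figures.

(5.97 × 10^-15) / (8.38 × 10^-9) = 0.71241 × 10^-6 F

0.712 μF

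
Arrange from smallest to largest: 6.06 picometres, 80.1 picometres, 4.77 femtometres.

4.77 femtometres < 6.06 picometres < 80.1 picometres

6.06 picometres = 0.00000000000606 metres
80.1 picometres = 0.0000000000801 metres
4.77 femtometres = 0.00000000000000477 metres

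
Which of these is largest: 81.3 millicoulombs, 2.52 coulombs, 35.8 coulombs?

35.8 coulombs

81.3 millicoulombs = 0.0813 coulombs
2.52 coulombs = 2.52 coulombs
35.8 coulombs = 35.8 coulombs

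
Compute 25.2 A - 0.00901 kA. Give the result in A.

In A:
  25.2 A → 25.2
  0.00901 kA = 0.00901 × 10³ A = 9.01
Difference: 25.2 - 9.01 = 16.19

16.19 A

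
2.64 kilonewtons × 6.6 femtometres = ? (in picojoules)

17.424 picojoules

2.64 × 10³ × 6.6 × 10⁻¹⁵ = 17.424 × 10⁻¹² J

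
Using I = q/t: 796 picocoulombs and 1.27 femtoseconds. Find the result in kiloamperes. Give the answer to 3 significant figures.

627 kiloamperes

(796 × 10⁻¹²) / (1.27 × 10⁻¹⁵) = 626.77 × 10³ A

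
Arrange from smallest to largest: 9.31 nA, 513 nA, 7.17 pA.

9.31 nA = 0.00000000931 A
513 nA = 0.000000513 A
7.17 pA = 0.00000000000717 A

7.17 pA < 9.31 nA < 513 nA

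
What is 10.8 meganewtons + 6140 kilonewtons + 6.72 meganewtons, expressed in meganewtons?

In meganewtons:
  10.8 meganewtons → 10.8
  6140 kilonewtons = 6140e-3 meganewtons = 6.14
  6.72 meganewtons → 6.72
Sum: 10.8 + 6.14 + 6.72 = 23.66

23.66 meganewtons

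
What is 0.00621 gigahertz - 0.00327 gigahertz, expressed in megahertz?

In megahertz:
  0.00621 gigahertz = 0.00621 × 10^3 megahertz = 6.21
  0.00327 gigahertz = 0.00327 × 10^3 megahertz = 3.27
Difference: 6.21 - 3.27 = 2.94

2.94 megahertz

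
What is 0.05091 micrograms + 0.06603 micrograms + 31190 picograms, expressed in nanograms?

148.13 nanograms

In nanograms:
  0.05091 micrograms = 0.05091e3 nanograms = 50.91
  0.06603 micrograms = 0.06603e3 nanograms = 66.03
  31190 picograms = 31190e-3 nanograms = 31.19
Sum: 50.91 + 66.03 + 31.19 = 148.13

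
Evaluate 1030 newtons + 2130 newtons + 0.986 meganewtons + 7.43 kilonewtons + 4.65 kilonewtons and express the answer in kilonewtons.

In kilonewtons:
  1030 newtons = 1030 × 10^-3 kilonewtons = 1.03
  2130 newtons = 2130 × 10^-3 kilonewtons = 2.13
  0.986 meganewtons = 0.986 × 10^3 kilonewtons = 986
  7.43 kilonewtons → 7.43
  4.65 kilonewtons → 4.65
Sum: 1.03 + 2.13 + 986 + 7.43 + 4.65 = 1001.24

1001.24 kilonewtons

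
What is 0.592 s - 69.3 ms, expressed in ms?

In ms:
  0.592 s = 0.592 × 10³ ms = 592
  69.3 ms → 69.3
Difference: 592 - 69.3 = 522.7

522.7 ms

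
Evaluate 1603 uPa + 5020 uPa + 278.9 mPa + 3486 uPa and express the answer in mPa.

In mPa:
  1603 uPa = 1603 × 10⁻³ mPa = 1.603
  5020 uPa = 5020 × 10⁻³ mPa = 5.02
  278.9 mPa → 278.9
  3486 uPa = 3486 × 10⁻³ mPa = 3.486
Sum: 1.603 + 5.02 + 278.9 + 3.486 = 289.009

289.009 mPa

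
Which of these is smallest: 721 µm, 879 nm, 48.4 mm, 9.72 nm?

9.72 nm

721 µm = 0.000721 m
879 nm = 0.000000879 m
48.4 mm = 0.0484 m
9.72 nm = 0.00000000972 m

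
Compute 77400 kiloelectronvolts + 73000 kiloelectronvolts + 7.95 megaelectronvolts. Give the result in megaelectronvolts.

In megaelectronvolts:
  77400 kiloelectronvolts = 77400 × 10^-3 megaelectronvolts = 77.4
  73000 kiloelectronvolts = 73000 × 10^-3 megaelectronvolts = 73
  7.95 megaelectronvolts → 7.95
Sum: 77.4 + 73 + 7.95 = 158.35

158.35 megaelectronvolts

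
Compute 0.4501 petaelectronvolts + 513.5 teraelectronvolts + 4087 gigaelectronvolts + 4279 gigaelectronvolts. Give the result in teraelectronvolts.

In teraelectronvolts:
  0.4501 petaelectronvolts = 0.4501e3 teraelectronvolts = 450.1
  513.5 teraelectronvolts → 513.5
  4087 gigaelectronvolts = 4087e-3 teraelectronvolts = 4.087
  4279 gigaelectronvolts = 4279e-3 teraelectronvolts = 4.279
Sum: 450.1 + 513.5 + 4.087 + 4.279 = 971.966

971.966 teraelectronvolts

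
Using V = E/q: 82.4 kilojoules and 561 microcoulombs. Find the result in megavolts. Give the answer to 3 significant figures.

(82.4 × 10³) / (561 × 10⁻⁶) = 0.14688 × 10⁹ V

147 megavolts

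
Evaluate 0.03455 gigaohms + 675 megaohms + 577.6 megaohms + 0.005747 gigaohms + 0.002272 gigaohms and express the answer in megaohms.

In megaohms:
  0.03455 gigaohms = 0.03455 × 10³ megaohms = 34.55
  675 megaohms → 675
  577.6 megaohms → 577.6
  0.005747 gigaohms = 0.005747 × 10³ megaohms = 5.747
  0.002272 gigaohms = 0.002272 × 10³ megaohms = 2.272
Sum: 34.55 + 675 + 577.6 + 5.747 + 2.272 = 1295.169

1295.169 megaohms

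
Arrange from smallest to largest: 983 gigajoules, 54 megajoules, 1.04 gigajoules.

54 megajoules < 1.04 gigajoules < 983 gigajoules

983 gigajoules = 983000000000 joules
54 megajoules = 54000000 joules
1.04 gigajoules = 1040000000 joules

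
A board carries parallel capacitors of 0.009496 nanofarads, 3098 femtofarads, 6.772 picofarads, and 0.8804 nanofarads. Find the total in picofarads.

899.766 picofarads

In picofarads:
  0.009496 nanofarads = 0.009496 × 10³ picofarads = 9.496
  3098 femtofarads = 3098 × 10⁻³ picofarads = 3.098
  6.772 picofarads → 6.772
  0.8804 nanofarads = 0.8804 × 10³ picofarads = 880.4
Sum: 9.496 + 3.098 + 6.772 + 880.4 = 899.766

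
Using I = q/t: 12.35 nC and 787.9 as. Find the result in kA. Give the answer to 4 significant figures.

(12.35 × 10⁻⁹) / (787.9 × 10⁻¹⁸) = 0.0156746 × 10⁹ A

15670 kA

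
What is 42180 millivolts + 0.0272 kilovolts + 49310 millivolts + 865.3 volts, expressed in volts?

983.99 volts

In volts:
  42180 millivolts = 42180 × 10⁻³ volts = 42.18
  0.0272 kilovolts = 0.0272 × 10³ volts = 27.2
  49310 millivolts = 49310 × 10⁻³ volts = 49.31
  865.3 volts → 865.3
Sum: 42.18 + 27.2 + 49.31 + 865.3 = 983.99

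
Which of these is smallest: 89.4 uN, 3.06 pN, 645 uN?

3.06 pN

89.4 uN = 0.0000894 N
3.06 pN = 0.00000000000306 N
645 uN = 0.000645 N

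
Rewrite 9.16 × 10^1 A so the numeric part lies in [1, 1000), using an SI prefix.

= 91.6 A; mantissa already in [1, 1000).

91.6 A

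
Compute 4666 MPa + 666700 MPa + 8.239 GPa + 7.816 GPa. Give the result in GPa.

In GPa:
  4666 MPa = 4666e-3 GPa = 4.666
  666700 MPa = 666700e-3 GPa = 666.7
  8.239 GPa → 8.239
  7.816 GPa → 7.816
Sum: 4.666 + 666.7 + 8.239 + 7.816 = 687.421

687.421 GPa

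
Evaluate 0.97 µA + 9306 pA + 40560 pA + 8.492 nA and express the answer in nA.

1028.358 nA

In nA:
  0.97 µA = 0.97e3 nA = 970
  9306 pA = 9306e-3 nA = 9.306
  40560 pA = 40560e-3 nA = 40.56
  8.492 nA → 8.492
Sum: 970 + 9.306 + 40.56 + 8.492 = 1028.358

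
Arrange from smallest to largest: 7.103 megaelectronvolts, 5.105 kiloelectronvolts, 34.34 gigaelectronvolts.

5.105 kiloelectronvolts < 7.103 megaelectronvolts < 34.34 gigaelectronvolts

7.103 megaelectronvolts = 7103000 electronvolts
5.105 kiloelectronvolts = 5105 electronvolts
34.34 gigaelectronvolts = 34340000000 electronvolts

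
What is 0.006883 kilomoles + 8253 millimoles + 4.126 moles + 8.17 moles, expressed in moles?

In moles:
  0.006883 kilomoles = 0.006883 × 10^3 moles = 6.883
  8253 millimoles = 8253 × 10^-3 moles = 8.253
  4.126 moles → 4.126
  8.17 moles → 8.17
Sum: 6.883 + 8.253 + 4.126 + 8.17 = 27.432

27.432 moles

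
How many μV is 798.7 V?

798700000 μV

(no prefix) = 10⁰, micro = 10⁻⁶; factor is 10⁶.
798.7 × 10⁶ = 798700000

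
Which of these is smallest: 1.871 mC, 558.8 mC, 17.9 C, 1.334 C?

1.871 mC = 0.001871 C
558.8 mC = 0.5588 C
17.9 C = 17.9 C
1.334 C = 1.334 C

1.871 mC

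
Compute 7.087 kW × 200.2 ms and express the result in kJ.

1.4188174 kJ

7.087 × 10³ × 200.2 × 10⁻³ = 1418.8174 J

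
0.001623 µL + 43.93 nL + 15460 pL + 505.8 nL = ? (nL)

566.813 nL

In nL:
  0.001623 µL = 0.001623 × 10³ nL = 1.623
  43.93 nL → 43.93
  15460 pL = 15460 × 10⁻³ nL = 15.46
  505.8 nL → 505.8
Sum: 1.623 + 43.93 + 15.46 + 505.8 = 566.813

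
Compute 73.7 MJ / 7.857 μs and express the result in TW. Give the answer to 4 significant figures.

(73.7 × 10^6) / (7.857 × 10^-6) = 9.38017 × 10^12 W

9.380 TW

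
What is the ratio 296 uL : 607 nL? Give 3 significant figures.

(296 × 10⁻⁶) / (607 × 10⁻⁹) = 0.4876 × 10³

488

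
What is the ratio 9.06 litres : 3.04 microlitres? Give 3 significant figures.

2980000

(9.06) / (3.04 × 10^-6) = 2.98 × 10^6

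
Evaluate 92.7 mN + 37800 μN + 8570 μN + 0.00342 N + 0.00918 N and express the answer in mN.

In mN:
  92.7 mN → 92.7
  37800 μN = 37800 × 10⁻³ mN = 37.8
  8570 μN = 8570 × 10⁻³ mN = 8.57
  0.00342 N = 0.00342 × 10³ mN = 3.42
  0.00918 N = 0.00918 × 10³ mN = 9.18
Sum: 92.7 + 37.8 + 8.57 + 3.42 + 9.18 = 151.67

151.67 mN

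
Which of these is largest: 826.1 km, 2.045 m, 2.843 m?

826.1 km = 826100 m
2.045 m = 2.045 m
2.843 m = 2.843 m

826.1 km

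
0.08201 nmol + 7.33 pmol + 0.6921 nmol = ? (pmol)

781.44 pmol

In pmol:
  0.08201 nmol = 0.08201 × 10^3 pmol = 82.01
  7.33 pmol → 7.33
  0.6921 nmol = 0.6921 × 10^3 pmol = 692.1
Sum: 82.01 + 7.33 + 692.1 = 781.44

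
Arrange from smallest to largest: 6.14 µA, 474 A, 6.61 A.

6.14 µA < 6.61 A < 474 A

6.14 µA = 0.00000614 A
474 A = 474 A
6.61 A = 6.61 A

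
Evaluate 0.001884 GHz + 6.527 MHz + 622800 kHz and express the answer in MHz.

In MHz:
  0.001884 GHz = 0.001884 × 10³ MHz = 1.884
  6.527 MHz → 6.527
  622800 kHz = 622800 × 10⁻³ MHz = 622.8
Sum: 1.884 + 6.527 + 622.8 = 631.211

631.211 MHz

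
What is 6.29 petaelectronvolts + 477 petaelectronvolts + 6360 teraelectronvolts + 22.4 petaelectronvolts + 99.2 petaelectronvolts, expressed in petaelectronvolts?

611.25 petaelectronvolts

In petaelectronvolts:
  6.29 petaelectronvolts → 6.29
  477 petaelectronvolts → 477
  6360 teraelectronvolts = 6360 × 10^-3 petaelectronvolts = 6.36
  22.4 petaelectronvolts → 22.4
  99.2 petaelectronvolts → 99.2
Sum: 6.29 + 477 + 6.36 + 22.4 + 99.2 = 611.25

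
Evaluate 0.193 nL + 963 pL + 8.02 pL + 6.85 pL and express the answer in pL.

In pL:
  0.193 nL = 0.193 × 10^3 pL = 193
  963 pL → 963
  8.02 pL → 8.02
  6.85 pL → 6.85
Sum: 193 + 963 + 8.02 + 6.85 = 1170.87

1170.87 pL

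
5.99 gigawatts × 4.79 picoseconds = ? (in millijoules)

5.99 × 10⁹ × 4.79 × 10⁻¹² = 28.6921 × 10⁻³ J

28.6921 millijoules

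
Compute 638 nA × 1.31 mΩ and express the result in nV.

0.83578 nV

638 × 10^-9 × 1.31 × 10^-3 = 835.78 × 10^-12 V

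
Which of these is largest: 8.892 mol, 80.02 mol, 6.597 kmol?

8.892 mol = 8.892 mol
80.02 mol = 80.02 mol
6.597 kmol = 6597 mol

6.597 kmol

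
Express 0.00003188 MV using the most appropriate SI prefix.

= 31.88 V; mantissa already in [1, 1000).

31.88 V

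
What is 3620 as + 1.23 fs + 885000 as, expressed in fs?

In fs:
  3620 as = 3620 × 10^-3 fs = 3.62
  1.23 fs → 1.23
  885000 as = 885000 × 10^-3 fs = 885
Sum: 3.62 + 1.23 + 885 = 889.85

889.85 fs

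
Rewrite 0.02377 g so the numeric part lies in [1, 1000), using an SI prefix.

23.77 mg

= 23.77 × 10⁻³ g; 10⁻³ is milli.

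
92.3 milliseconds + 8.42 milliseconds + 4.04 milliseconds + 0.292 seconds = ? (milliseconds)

396.76 milliseconds

In milliseconds:
  92.3 milliseconds → 92.3
  8.42 milliseconds → 8.42
  4.04 milliseconds → 4.04
  0.292 seconds = 0.292 × 10³ milliseconds = 292
Sum: 92.3 + 8.42 + 4.04 + 292 = 396.76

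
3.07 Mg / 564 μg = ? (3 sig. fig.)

(3.07 × 10^6) / (564 × 10^-6) = 0.005443 × 10^12

5440000000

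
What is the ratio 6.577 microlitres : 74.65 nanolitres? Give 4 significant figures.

88.10

(6.577 × 10^-6) / (74.65 × 10^-9) = 0.088104 × 10^3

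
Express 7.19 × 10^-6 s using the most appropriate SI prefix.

= 7.19 × 10^-6 s; 10^-6 is micro.

7.19 μs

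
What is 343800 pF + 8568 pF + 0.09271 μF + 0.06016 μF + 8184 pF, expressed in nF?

513.422 nF

In nF:
  343800 pF = 343800e-3 nF = 343.8
  8568 pF = 8568e-3 nF = 8.568
  0.09271 μF = 0.09271e3 nF = 92.71
  0.06016 μF = 0.06016e3 nF = 60.16
  8184 pF = 8184e-3 nF = 8.184
Sum: 343.8 + 8.568 + 92.71 + 60.16 + 8.184 = 513.422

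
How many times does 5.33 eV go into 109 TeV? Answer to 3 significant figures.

(109 × 10¹²) / (5.33) = 20.45 × 10¹²

20500000000000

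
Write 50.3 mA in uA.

50300 uA

milli = 10⁻³, micro = 10⁻⁶; factor is 10³.
50.3 × 10³ = 50300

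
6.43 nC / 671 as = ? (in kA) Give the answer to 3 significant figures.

9580 kA

(6.43 × 10^-9) / (671 × 10^-18) = 0.0095827 × 10^9 A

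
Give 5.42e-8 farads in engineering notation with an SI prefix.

54.2 nanofarads

= 54.2e-9 farads; 1e-9 is nano.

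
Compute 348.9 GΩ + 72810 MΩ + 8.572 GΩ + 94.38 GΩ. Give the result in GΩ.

In GΩ:
  348.9 GΩ → 348.9
  72810 MΩ = 72810e-3 GΩ = 72.81
  8.572 GΩ → 8.572
  94.38 GΩ → 94.38
Sum: 348.9 + 72.81 + 8.572 + 94.38 = 524.662

524.662 GΩ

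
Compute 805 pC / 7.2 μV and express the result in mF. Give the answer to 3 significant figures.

0.112 mF

(805 × 10⁻¹²) / (7.2 × 10⁻⁶) = 111.81 × 10⁻⁶ F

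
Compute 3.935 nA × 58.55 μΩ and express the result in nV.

0.00023039425 nV

3.935 × 10^-9 × 58.55 × 10^-6 = 230.39425 × 10^-15 V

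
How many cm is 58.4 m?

(no prefix) = 1e0, centi = 1e-2; factor is 1e2.
58.4 × 1e2 = 5840

5840 cm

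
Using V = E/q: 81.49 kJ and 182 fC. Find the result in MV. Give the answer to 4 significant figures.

(81.49 × 10^3) / (182 × 10^-15) = 0.447747 × 10^18 V

447700000000 MV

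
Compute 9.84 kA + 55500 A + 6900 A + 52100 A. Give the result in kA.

In kA:
  9.84 kA → 9.84
  55500 A = 55500 × 10^-3 kA = 55.5
  6900 A = 6900 × 10^-3 kA = 6.9
  52100 A = 52100 × 10^-3 kA = 52.1
Sum: 9.84 + 55.5 + 6.9 + 52.1 = 124.34

124.34 kA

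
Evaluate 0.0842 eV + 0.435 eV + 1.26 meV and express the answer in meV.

520.46 meV

In meV:
  0.0842 eV = 0.0842e3 meV = 84.2
  0.435 eV = 0.435e3 meV = 435
  1.26 meV → 1.26
Sum: 84.2 + 435 + 1.26 = 520.46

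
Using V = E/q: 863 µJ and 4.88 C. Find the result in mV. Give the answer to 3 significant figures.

0.177 mV

(863 × 10^-6) / (4.88) = 176.84 × 10^-6 V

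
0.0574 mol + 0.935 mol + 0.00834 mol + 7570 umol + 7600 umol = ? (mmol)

In mmol:
  0.0574 mol = 0.0574 × 10^3 mmol = 57.4
  0.935 mol = 0.935 × 10^3 mmol = 935
  0.00834 mol = 0.00834 × 10^3 mmol = 8.34
  7570 umol = 7570 × 10^-3 mmol = 7.57
  7600 umol = 7600 × 10^-3 mmol = 7.6
Sum: 57.4 + 935 + 8.34 + 7.57 + 7.6 = 1015.91

1015.91 mmol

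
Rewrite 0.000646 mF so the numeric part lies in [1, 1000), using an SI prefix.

646 nF

= 646 × 10^-9 F; 10^-9 is nano.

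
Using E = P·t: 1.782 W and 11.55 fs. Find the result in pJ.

1.782 × 11.55 × 10^-15 = 20.5821 × 10^-15 J

0.0205821 pJ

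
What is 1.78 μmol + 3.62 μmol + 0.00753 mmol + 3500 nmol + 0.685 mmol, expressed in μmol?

In μmol:
  1.78 μmol → 1.78
  3.62 μmol → 3.62
  0.00753 mmol = 0.00753 × 10³ μmol = 7.53
  3500 nmol = 3500 × 10⁻³ μmol = 3.5
  0.685 mmol = 0.685 × 10³ μmol = 685
Sum: 1.78 + 3.62 + 7.53 + 3.5 + 685 = 701.43

701.43 μmol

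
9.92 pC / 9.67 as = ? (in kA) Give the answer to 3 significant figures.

(9.92 × 10⁻¹²) / (9.67 × 10⁻¹⁸) = 1.0259 × 10⁶ A

1030 kA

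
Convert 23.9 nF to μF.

nano = 10^-9, micro = 10^-6; factor is 10^-3.
23.9 × 10^-3 = 0.0239

0.0239 μF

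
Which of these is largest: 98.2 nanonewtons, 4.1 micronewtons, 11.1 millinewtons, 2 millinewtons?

11.1 millinewtons

98.2 nanonewtons = 0.0000000982 newtons
4.1 micronewtons = 0.0000041 newtons
11.1 millinewtons = 0.0111 newtons
2 millinewtons = 0.002 newtons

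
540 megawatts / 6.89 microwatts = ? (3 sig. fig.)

(540 × 10^6) / (6.89 × 10^-6) = 78.37 × 10^12

78400000000000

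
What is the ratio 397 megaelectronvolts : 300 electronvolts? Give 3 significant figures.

1320000

(397 × 10⁶) / (300) = 1.323 × 10⁶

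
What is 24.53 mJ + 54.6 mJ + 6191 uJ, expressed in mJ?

In mJ:
  24.53 mJ → 24.53
  54.6 mJ → 54.6
  6191 uJ = 6191 × 10^-3 mJ = 6.191
Sum: 24.53 + 54.6 + 6.191 = 85.321

85.321 mJ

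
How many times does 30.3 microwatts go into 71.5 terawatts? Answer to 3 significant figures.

(71.5 × 10¹²) / (30.3 × 10⁻⁶) = 2.36 × 10¹⁸

2360000000000000000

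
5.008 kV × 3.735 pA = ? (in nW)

5.008 × 10³ × 3.735 × 10⁻¹² = 18.70488 × 10⁻⁹ W

18.70488 nW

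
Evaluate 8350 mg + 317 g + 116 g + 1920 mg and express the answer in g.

443.27 g

In g:
  8350 mg = 8350e-3 g = 8.35
  317 g → 317
  116 g → 116
  1920 mg = 1920e-3 g = 1.92
Sum: 8.35 + 317 + 116 + 1.92 = 443.27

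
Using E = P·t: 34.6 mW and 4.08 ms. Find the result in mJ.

34.6e-3 × 4.08e-3 = 141.168e-6 J

0.141168 mJ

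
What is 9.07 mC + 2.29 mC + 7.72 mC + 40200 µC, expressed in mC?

In mC:
  9.07 mC → 9.07
  2.29 mC → 2.29
  7.72 mC → 7.72
  40200 µC = 40200e-3 mC = 40.2
Sum: 9.07 + 2.29 + 7.72 + 40.2 = 59.28

59.28 mC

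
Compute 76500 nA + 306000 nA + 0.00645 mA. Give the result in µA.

388.95 µA

In µA:
  76500 nA = 76500 × 10⁻³ µA = 76.5
  306000 nA = 306000 × 10⁻³ µA = 306
  0.00645 mA = 0.00645 × 10³ µA = 6.45
Sum: 76.5 + 306 + 6.45 = 388.95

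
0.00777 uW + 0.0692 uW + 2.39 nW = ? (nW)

79.36 nW

In nW:
  0.00777 uW = 0.00777e3 nW = 7.77
  0.0692 uW = 0.0692e3 nW = 69.2
  2.39 nW → 2.39
Sum: 7.77 + 69.2 + 2.39 = 79.36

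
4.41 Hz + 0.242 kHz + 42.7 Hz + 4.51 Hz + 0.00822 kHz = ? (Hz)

301.84 Hz

In Hz:
  4.41 Hz → 4.41
  0.242 kHz = 0.242 × 10³ Hz = 242
  42.7 Hz → 42.7
  4.51 Hz → 4.51
  0.00822 kHz = 0.00822 × 10³ Hz = 8.22
Sum: 4.41 + 242 + 42.7 + 4.51 + 8.22 = 301.84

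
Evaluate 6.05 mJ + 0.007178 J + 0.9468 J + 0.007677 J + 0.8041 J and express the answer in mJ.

1771.805 mJ

In mJ:
  6.05 mJ → 6.05
  0.007178 J = 0.007178e3 mJ = 7.178
  0.9468 J = 0.9468e3 mJ = 946.8
  0.007677 J = 0.007677e3 mJ = 7.677
  0.8041 J = 0.8041e3 mJ = 804.1
Sum: 6.05 + 7.178 + 946.8 + 7.677 + 804.1 = 1771.805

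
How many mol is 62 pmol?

0.000000000062 mol

pico = 10⁻¹², (no prefix) = 10⁰; factor is 10⁻¹².
62 × 10⁻¹² = 0.000000000062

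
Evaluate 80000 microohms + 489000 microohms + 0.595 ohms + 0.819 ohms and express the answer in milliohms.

In milliohms:
  80000 microohms = 80000 × 10^-3 milliohms = 80
  489000 microohms = 489000 × 10^-3 milliohms = 489
  0.595 ohms = 0.595 × 10^3 milliohms = 595
  0.819 ohms = 0.819 × 10^3 milliohms = 819
Sum: 80 + 489 + 595 + 819 = 1983

1983 milliohms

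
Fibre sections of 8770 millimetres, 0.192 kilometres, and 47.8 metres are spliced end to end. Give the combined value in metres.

In metres:
  8770 millimetres = 8770e-3 metres = 8.77
  0.192 kilometres = 0.192e3 metres = 192
  47.8 metres → 47.8
Sum: 8.77 + 192 + 47.8 = 248.57

248.57 metres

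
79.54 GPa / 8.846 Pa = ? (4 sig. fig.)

8992000000

(79.54 × 10⁹) / (8.846) = 8.9916 × 10⁹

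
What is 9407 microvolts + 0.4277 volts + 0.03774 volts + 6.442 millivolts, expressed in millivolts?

In millivolts:
  9407 microvolts = 9407 × 10⁻³ millivolts = 9.407
  0.4277 volts = 0.4277 × 10³ millivolts = 427.7
  0.03774 volts = 0.03774 × 10³ millivolts = 37.74
  6.442 millivolts → 6.442
Sum: 9.407 + 427.7 + 37.74 + 6.442 = 481.289

481.289 millivolts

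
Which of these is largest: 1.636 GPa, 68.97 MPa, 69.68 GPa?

1.636 GPa = 1636000000 Pa
68.97 MPa = 68970000 Pa
69.68 GPa = 69680000000 Pa

69.68 GPa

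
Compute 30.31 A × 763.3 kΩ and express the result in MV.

23.135623 MV

30.31 × 763.3e3 = 23135.623e3 V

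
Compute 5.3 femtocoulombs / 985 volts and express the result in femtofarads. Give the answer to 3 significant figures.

(5.3 × 10⁻¹⁵) / (985) = 0.0053807 × 10⁻¹⁵ F

0.00538 femtofarads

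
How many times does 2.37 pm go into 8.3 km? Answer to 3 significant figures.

(8.3e3) / (2.37e-12) = 3.502e15

3500000000000000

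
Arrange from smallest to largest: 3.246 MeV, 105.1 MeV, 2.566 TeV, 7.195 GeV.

3.246 MeV < 105.1 MeV < 7.195 GeV < 2.566 TeV

3.246 MeV = 3246000 eV
105.1 MeV = 105100000 eV
2.566 TeV = 2566000000000 eV
7.195 GeV = 7195000000 eV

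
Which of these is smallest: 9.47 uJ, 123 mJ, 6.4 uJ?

6.4 uJ

9.47 uJ = 0.00000947 J
123 mJ = 0.123 J
6.4 uJ = 0.0000064 J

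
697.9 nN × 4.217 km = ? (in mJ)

697.9 × 10^-9 × 4.217 × 10^3 = 2943.0443 × 10^-6 J

2.9430443 mJ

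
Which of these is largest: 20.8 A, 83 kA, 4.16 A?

83 kA

20.8 A = 20.8 A
83 kA = 83000 A
4.16 A = 4.16 A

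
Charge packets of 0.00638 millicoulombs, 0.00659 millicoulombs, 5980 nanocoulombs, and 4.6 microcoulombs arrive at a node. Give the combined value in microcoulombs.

In microcoulombs:
  0.00638 millicoulombs = 0.00638 × 10³ microcoulombs = 6.38
  0.00659 millicoulombs = 0.00659 × 10³ microcoulombs = 6.59
  5980 nanocoulombs = 5980 × 10⁻³ microcoulombs = 5.98
  4.6 microcoulombs → 4.6
Sum: 6.38 + 6.59 + 5.98 + 4.6 = 23.55

23.55 microcoulombs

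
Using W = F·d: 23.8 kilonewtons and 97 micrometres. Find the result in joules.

23.8 × 10³ × 97 × 10⁻⁶ = 2308.6 × 10⁻³ J

2.3086 joules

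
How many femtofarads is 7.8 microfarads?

micro = 10^-6, femto = 10^-15; factor is 10^9.
7.8 × 10^9 = 7800000000

7800000000 femtofarads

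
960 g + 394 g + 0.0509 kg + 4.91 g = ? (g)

1409.81 g

In g:
  960 g → 960
  394 g → 394
  0.0509 kg = 0.0509 × 10³ g = 50.9
  4.91 g → 4.91
Sum: 960 + 394 + 50.9 + 4.91 = 1409.81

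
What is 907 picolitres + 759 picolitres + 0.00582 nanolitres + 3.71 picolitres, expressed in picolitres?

1675.53 picolitres

In picolitres:
  907 picolitres → 907
  759 picolitres → 759
  0.00582 nanolitres = 0.00582 × 10^3 picolitres = 5.82
  3.71 picolitres → 3.71
Sum: 907 + 759 + 5.82 + 3.71 = 1675.53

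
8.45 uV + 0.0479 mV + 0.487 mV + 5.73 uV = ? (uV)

549.08 uV

In uV:
  8.45 uV → 8.45
  0.0479 mV = 0.0479 × 10^3 uV = 47.9
  0.487 mV = 0.487 × 10^3 uV = 487
  5.73 uV → 5.73
Sum: 8.45 + 47.9 + 487 + 5.73 = 549.08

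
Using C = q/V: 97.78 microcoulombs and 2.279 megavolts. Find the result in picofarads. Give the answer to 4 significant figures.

42.90 picofarads

(97.78e-6) / (2.279e6) = 42.9048e-12 F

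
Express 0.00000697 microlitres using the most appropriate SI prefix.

6.97 picolitres

= 6.97 × 10^-12 litres; 10^-12 is pico.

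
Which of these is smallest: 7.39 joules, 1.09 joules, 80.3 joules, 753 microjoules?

7.39 joules = 7.39 joules
1.09 joules = 1.09 joules
80.3 joules = 80.3 joules
753 microjoules = 0.000753 joules

753 microjoules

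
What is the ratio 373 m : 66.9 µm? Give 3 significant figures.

5580000

(373) / (66.9 × 10^-6) = 5.575 × 10^6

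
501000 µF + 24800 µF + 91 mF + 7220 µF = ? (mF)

624.02 mF

In mF:
  501000 µF = 501000 × 10^-3 mF = 501
  24800 µF = 24800 × 10^-3 mF = 24.8
  91 mF → 91
  7220 µF = 7220 × 10^-3 mF = 7.22
Sum: 501 + 24.8 + 91 + 7.22 = 624.02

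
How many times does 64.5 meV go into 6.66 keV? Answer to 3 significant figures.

103000

(6.66e3) / (64.5e-3) = 0.1033e6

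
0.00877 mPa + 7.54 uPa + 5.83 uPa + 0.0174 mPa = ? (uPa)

39.54 uPa

In uPa:
  0.00877 mPa = 0.00877 × 10³ uPa = 8.77
  7.54 uPa → 7.54
  5.83 uPa → 5.83
  0.0174 mPa = 0.0174 × 10³ uPa = 17.4
Sum: 8.77 + 7.54 + 5.83 + 17.4 = 39.54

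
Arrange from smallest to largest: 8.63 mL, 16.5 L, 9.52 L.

8.63 mL < 9.52 L < 16.5 L

8.63 mL = 0.00863 L
16.5 L = 16.5 L
9.52 L = 9.52 L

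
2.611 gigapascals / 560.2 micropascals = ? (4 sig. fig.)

4661000000000

(2.611 × 10^9) / (560.2 × 10^-6) = 0.0046608 × 10^15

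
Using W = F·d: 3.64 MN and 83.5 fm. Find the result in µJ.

3.64e6 × 83.5e-15 = 303.94e-9 J

0.30394 µJ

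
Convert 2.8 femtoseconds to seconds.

0.0000000000000028 seconds

femto = 10^-15, (no prefix) = 10^0; factor is 10^-15.
2.8 × 10^-15 = 0.0000000000000028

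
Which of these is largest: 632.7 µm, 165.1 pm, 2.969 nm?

632.7 µm

632.7 µm = 0.0006327 m
165.1 pm = 0.0000000001651 m
2.969 nm = 0.000000002969 m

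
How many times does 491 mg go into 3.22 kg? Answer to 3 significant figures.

(3.22 × 10³) / (491 × 10⁻³) = 0.006558 × 10⁶

6560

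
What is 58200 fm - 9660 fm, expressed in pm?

48.54 pm

In pm:
  58200 fm = 58200e-3 pm = 58.2
  9660 fm = 9660e-3 pm = 9.66
Difference: 58.2 - 9.66 = 48.54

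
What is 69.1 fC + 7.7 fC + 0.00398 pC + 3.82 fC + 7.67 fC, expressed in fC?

92.27 fC

In fC:
  69.1 fC → 69.1
  7.7 fC → 7.7
  0.00398 pC = 0.00398 × 10³ fC = 3.98
  3.82 fC → 3.82
  7.67 fC → 7.67
Sum: 69.1 + 7.7 + 3.98 + 3.82 + 7.67 = 92.27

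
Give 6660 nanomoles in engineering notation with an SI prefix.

= 6.66e-6 moles; 1e-6 is micro.

6.66 micromoles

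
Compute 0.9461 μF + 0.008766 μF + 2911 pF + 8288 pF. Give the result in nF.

966.065 nF

In nF:
  0.9461 μF = 0.9461e3 nF = 946.1
  0.008766 μF = 0.008766e3 nF = 8.766
  2911 pF = 2911e-3 nF = 2.911
  8288 pF = 8288e-3 nF = 8.288
Sum: 946.1 + 8.766 + 2.911 + 8.288 = 966.065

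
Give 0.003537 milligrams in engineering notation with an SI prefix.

3.537 micrograms

= 3.537e-6 grams; 1e-6 is micro.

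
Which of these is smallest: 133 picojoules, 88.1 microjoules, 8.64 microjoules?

133 picojoules

133 picojoules = 0.000000000133 joules
88.1 microjoules = 0.0000881 joules
8.64 microjoules = 0.00000864 joules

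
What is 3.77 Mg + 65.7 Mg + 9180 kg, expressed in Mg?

78.65 Mg

In Mg:
  3.77 Mg → 3.77
  65.7 Mg → 65.7
  9180 kg = 9180 × 10^-3 Mg = 9.18
Sum: 3.77 + 65.7 + 9.18 = 78.65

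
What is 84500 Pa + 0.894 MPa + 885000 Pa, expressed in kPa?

In kPa:
  84500 Pa = 84500 × 10^-3 kPa = 84.5
  0.894 MPa = 0.894 × 10^3 kPa = 894
  885000 Pa = 885000 × 10^-3 kPa = 885
Sum: 84.5 + 894 + 885 = 1863.5

1863.5 kPa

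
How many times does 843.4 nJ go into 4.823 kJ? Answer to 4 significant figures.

(4.823 × 10^3) / (843.4 × 10^-9) = 0.0057185 × 10^12

5719000000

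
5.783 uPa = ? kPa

micro = 10^-6, kilo = 10^3; factor is 10^-9.
5.783 × 10^-9 = 0.000000005783

0.000000005783 kPa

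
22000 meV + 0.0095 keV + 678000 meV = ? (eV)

In eV:
  22000 meV = 22000e-3 eV = 22
  0.0095 keV = 0.0095e3 eV = 9.5
  678000 meV = 678000e-3 eV = 678
Sum: 22 + 9.5 + 678 = 709.5

709.5 eV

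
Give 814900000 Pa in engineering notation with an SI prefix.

= 814.9e6 Pa; 1e6 is mega.

814.9 MPa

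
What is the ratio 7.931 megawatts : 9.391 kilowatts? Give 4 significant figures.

(7.931e6) / (9.391e3) = 0.84453e3

844.5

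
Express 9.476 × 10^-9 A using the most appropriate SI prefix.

= 9.476 × 10^-9 A; 10^-9 is nano.

9.476 nA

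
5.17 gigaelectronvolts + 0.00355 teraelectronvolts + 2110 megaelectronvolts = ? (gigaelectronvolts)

10.83 gigaelectronvolts

In gigaelectronvolts:
  5.17 gigaelectronvolts → 5.17
  0.00355 teraelectronvolts = 0.00355e3 gigaelectronvolts = 3.55
  2110 megaelectronvolts = 2110e-3 gigaelectronvolts = 2.11
Sum: 5.17 + 3.55 + 2.11 = 10.83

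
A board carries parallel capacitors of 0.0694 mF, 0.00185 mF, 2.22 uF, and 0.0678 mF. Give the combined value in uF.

141.27 uF

In uF:
  0.0694 mF = 0.0694 × 10³ uF = 69.4
  0.00185 mF = 0.00185 × 10³ uF = 1.85
  2.22 uF → 2.22
  0.0678 mF = 0.0678 × 10³ uF = 67.8
Sum: 69.4 + 1.85 + 2.22 + 67.8 = 141.27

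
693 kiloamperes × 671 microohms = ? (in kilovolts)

0.465003 kilovolts

693e3 × 671e-6 = 465003e-3 V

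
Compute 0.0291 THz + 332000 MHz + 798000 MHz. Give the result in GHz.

1159.1 GHz

In GHz:
  0.0291 THz = 0.0291 × 10^3 GHz = 29.1
  332000 MHz = 332000 × 10^-3 GHz = 332
  798000 MHz = 798000 × 10^-3 GHz = 798
Sum: 29.1 + 332 + 798 = 1159.1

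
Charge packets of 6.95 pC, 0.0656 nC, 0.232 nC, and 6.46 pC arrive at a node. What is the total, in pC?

In pC:
  6.95 pC → 6.95
  0.0656 nC = 0.0656 × 10^3 pC = 65.6
  0.232 nC = 0.232 × 10^3 pC = 232
  6.46 pC → 6.46
Sum: 6.95 + 65.6 + 232 + 6.46 = 311.01

311.01 pC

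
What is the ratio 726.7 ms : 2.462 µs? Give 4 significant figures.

(726.7 × 10^-3) / (2.462 × 10^-6) = 295.17 × 10^3

295200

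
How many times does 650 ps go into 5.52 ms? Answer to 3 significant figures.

(5.52e-3) / (650e-12) = 0.008492e9

8490000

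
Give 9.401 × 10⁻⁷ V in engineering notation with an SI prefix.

= 940.1 × 10⁻⁹ V; 10⁻⁹ is nano.

940.1 nV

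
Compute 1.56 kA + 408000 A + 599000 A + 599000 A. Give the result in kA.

1607.56 kA

In kA:
  1.56 kA → 1.56
  408000 A = 408000 × 10⁻³ kA = 408
  599000 A = 599000 × 10⁻³ kA = 599
  599000 A = 599000 × 10⁻³ kA = 599
Sum: 1.56 + 408 + 599 + 599 = 1607.56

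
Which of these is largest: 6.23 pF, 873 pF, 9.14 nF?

9.14 nF

6.23 pF = 0.00000000000623 F
873 pF = 0.000000000873 F
9.14 nF = 0.00000000914 F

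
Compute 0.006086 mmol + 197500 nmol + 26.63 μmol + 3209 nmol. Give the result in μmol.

In μmol:
  0.006086 mmol = 0.006086 × 10³ μmol = 6.086
  197500 nmol = 197500 × 10⁻³ μmol = 197.5
  26.63 μmol → 26.63
  3209 nmol = 3209 × 10⁻³ μmol = 3.209
Sum: 6.086 + 197.5 + 26.63 + 3.209 = 233.425

233.425 μmol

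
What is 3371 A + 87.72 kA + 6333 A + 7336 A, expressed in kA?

In kA:
  3371 A = 3371e-3 kA = 3.371
  87.72 kA → 87.72
  6333 A = 6333e-3 kA = 6.333
  7336 A = 7336e-3 kA = 7.336
Sum: 3.371 + 87.72 + 6.333 + 7.336 = 104.76

104.76 kA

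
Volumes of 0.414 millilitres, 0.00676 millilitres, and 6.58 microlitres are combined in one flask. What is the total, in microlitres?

In microlitres:
  0.414 millilitres = 0.414 × 10³ microlitres = 414
  0.00676 millilitres = 0.00676 × 10³ microlitres = 6.76
  6.58 microlitres → 6.58
Sum: 414 + 6.76 + 6.58 = 427.34

427.34 microlitres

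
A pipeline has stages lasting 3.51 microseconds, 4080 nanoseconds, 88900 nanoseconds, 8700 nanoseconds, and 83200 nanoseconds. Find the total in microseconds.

In microseconds:
  3.51 microseconds → 3.51
  4080 nanoseconds = 4080e-3 microseconds = 4.08
  88900 nanoseconds = 88900e-3 microseconds = 88.9
  8700 nanoseconds = 8700e-3 microseconds = 8.7
  83200 nanoseconds = 83200e-3 microseconds = 83.2
Sum: 3.51 + 4.08 + 88.9 + 8.7 + 83.2 = 188.39

188.39 microseconds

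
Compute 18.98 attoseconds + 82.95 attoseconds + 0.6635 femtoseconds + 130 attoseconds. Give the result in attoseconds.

895.43 attoseconds

In attoseconds:
  18.98 attoseconds → 18.98
  82.95 attoseconds → 82.95
  0.6635 femtoseconds = 0.6635 × 10³ attoseconds = 663.5
  130 attoseconds → 130
Sum: 18.98 + 82.95 + 663.5 + 130 = 895.43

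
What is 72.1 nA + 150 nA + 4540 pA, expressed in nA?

226.64 nA

In nA:
  72.1 nA → 72.1
  150 nA → 150
  4540 pA = 4540 × 10⁻³ nA = 4.54
Sum: 72.1 + 150 + 4.54 = 226.64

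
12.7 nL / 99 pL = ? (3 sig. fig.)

128

(12.7 × 10^-9) / (99 × 10^-12) = 0.1283 × 10^3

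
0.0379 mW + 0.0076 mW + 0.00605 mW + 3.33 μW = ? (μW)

54.88 μW

In μW:
  0.0379 mW = 0.0379 × 10^3 μW = 37.9
  0.0076 mW = 0.0076 × 10^3 μW = 7.6
  0.00605 mW = 0.00605 × 10^3 μW = 6.05
  3.33 μW → 3.33
Sum: 37.9 + 7.6 + 6.05 + 3.33 = 54.88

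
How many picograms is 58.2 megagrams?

58200000000000000000 picograms

mega = 1e6, pico = 1e-12; factor is 1e18.
58.2 × 1e18 = 58200000000000000000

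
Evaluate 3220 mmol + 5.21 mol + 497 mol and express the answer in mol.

505.43 mol

In mol:
  3220 mmol = 3220 × 10^-3 mol = 3.22
  5.21 mol → 5.21
  497 mol → 497
Sum: 3.22 + 5.21 + 497 = 505.43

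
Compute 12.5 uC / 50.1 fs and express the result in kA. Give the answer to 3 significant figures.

(12.5 × 10^-6) / (50.1 × 10^-15) = 0.2495 × 10^9 A

250000 kA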